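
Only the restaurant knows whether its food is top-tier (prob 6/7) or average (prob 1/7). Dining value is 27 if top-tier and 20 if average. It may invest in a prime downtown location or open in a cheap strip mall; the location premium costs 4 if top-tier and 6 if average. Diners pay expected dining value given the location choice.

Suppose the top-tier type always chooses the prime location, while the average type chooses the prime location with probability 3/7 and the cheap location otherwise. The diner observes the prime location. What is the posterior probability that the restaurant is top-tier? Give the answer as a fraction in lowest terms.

P(the prime location) = (6/7)·1 + (1/7)·(3/7) = 45/49.
By Bayes' rule, P(top-tier | the prime location) = (6/7) / (45/49) = 14/15.

14/15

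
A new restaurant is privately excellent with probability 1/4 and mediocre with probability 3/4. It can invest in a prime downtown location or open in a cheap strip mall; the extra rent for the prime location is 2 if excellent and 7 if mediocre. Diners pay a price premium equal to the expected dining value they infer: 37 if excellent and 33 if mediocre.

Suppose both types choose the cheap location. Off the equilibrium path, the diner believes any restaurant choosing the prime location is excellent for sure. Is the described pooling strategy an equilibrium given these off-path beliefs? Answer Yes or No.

On path, the diner holds the prior and pays 1/4·37 + 3/4·33 = 34. Off path (the prime location), believing excellent, it pays 37.
excellent: the cheap location nets 34; the prime location nets 37 − 2 = 35. excellent would deviate.
mediocre: the cheap location nets 34; the prime location nets 37 − 7 = 30. mediocre stays.
A type deviates, so pooling fails.

No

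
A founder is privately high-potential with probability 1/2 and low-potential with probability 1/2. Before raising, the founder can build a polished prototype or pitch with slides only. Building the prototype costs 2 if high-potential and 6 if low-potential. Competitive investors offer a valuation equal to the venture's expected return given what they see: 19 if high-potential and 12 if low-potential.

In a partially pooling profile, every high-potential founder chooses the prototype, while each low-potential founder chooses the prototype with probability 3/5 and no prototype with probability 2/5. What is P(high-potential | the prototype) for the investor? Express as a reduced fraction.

P(the prototype) = (1/2)·1 + (1/2)·(3/5) = 4/5.
By Bayes' rule, P(high-potential | the prototype) = (1/2) / (4/5) = 5/8.

5/8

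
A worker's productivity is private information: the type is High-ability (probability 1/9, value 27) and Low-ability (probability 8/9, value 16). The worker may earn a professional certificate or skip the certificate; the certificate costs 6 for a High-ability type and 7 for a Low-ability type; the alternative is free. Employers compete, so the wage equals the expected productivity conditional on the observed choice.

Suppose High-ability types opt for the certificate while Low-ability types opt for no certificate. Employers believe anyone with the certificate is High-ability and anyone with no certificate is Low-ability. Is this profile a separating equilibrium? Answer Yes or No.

Under these beliefs, the certificate earns wage 27 and no certificate earns wage 16.
High-ability: the certificate nets 27 − 6 = 21; no certificate nets 16. High-ability prefers the certificate.
Low-ability: the certificate nets 27 − 7 = 20; no certificate nets 16. Low-ability would deviate to the certificate.
Low-ability has a profitable deviation, so the profile is not an equilibrium.

No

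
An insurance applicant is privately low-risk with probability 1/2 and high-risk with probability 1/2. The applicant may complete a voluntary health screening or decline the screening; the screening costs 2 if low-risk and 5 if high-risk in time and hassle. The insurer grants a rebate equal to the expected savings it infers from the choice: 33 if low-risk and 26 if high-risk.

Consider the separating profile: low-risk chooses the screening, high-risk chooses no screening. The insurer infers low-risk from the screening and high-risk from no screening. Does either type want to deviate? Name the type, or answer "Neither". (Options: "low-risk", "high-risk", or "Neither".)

high-risk

The screening pays 33; no screening pays 26.
low-risk: assigned the screening, nets 33 − 2 = 31; deviating to no screening nets 26.
high-risk: assigned no screening, nets 26; deviating to the screening nets 33 − 5 = 28.
The high-risk type gains 2 by deviating.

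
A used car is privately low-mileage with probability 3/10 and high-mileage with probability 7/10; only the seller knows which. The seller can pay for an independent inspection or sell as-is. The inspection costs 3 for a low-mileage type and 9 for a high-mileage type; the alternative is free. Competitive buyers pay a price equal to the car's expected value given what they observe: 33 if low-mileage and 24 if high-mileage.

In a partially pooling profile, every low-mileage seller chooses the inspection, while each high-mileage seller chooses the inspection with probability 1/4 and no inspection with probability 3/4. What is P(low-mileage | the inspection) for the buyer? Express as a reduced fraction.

12/19

P(the inspection) = (3/10)·1 + (7/10)·(1/4) = 19/40.
By Bayes' rule, P(low-mileage | the inspection) = (3/10) / (19/40) = 12/19.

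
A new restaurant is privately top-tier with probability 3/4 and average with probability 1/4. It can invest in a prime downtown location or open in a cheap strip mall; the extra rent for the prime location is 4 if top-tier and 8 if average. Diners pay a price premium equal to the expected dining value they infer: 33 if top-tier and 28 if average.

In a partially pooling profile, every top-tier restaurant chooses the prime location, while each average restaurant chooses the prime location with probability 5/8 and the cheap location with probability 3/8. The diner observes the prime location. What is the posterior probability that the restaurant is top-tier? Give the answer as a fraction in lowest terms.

P(the prime location) = (3/4)·1 + (1/4)·(5/8) = 29/32.
By Bayes' rule, P(top-tier | the prime location) = (3/4) / (29/32) = 24/29.

24/29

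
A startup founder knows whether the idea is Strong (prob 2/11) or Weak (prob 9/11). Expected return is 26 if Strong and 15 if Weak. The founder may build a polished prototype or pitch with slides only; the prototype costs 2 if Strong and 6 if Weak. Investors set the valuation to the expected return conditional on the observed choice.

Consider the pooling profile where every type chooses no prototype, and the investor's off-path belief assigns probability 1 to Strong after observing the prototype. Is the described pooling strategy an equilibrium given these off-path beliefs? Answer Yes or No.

No

On path, the investor holds the prior and pays 2/11·26 + 9/11·15 = 17. Off path (the prototype), believing Strong, it pays 26.
Strong: no prototype nets 17; the prototype nets 26 − 2 = 24. Strong would deviate.
Weak: no prototype nets 17; the prototype nets 26 − 6 = 20. Weak would deviate.
A type deviates, so pooling fails.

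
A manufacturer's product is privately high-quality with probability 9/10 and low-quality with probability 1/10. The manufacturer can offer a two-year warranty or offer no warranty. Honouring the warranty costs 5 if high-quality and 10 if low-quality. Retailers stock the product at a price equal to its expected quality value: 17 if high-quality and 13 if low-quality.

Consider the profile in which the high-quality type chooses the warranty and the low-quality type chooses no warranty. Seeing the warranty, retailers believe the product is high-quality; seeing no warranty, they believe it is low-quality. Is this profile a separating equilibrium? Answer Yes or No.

Under these beliefs, the warranty earns price 17 and no warranty earns price 13.
high-quality: the warranty nets 17 − 5 = 12; no warranty nets 13. high-quality would deviate to no warranty.
low-quality: the warranty nets 17 − 10 = 7; no warranty nets 13. low-quality prefers no warranty.
high-quality has a profitable deviation, so the profile is not an equilibrium.

No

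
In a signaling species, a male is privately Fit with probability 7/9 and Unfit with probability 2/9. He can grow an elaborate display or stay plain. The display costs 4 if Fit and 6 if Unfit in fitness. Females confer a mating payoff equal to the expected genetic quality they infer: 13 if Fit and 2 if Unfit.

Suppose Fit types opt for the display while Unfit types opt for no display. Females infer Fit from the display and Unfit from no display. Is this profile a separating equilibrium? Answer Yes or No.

Under these beliefs, the display earns mating payoff 13 and no display earns mating payoff 2.
Fit: the display nets 13 − 4 = 9; no display nets 2. Fit prefers the display.
Unfit: the display nets 13 − 6 = 7; no display nets 2. Unfit would deviate to the display.
Unfit has a profitable deviation, so the profile is not an equilibrium.

No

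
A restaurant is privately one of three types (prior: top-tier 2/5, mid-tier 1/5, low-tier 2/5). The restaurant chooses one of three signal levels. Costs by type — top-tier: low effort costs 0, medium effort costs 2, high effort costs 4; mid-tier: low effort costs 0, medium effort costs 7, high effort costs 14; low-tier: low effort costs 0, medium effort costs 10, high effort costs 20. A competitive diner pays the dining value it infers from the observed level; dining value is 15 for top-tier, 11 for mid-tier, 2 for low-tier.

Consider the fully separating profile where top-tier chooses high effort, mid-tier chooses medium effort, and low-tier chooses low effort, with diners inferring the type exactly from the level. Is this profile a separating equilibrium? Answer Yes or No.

Yes

Separating price premiums: high effort → 15, medium effort → 11, low effort → 2.
top-tier (assigned high effort): low effort: 2 − 0 = 2; medium effort: 11 − 2 = 9; high effort: 15 − 4 = 11. top-tier stays.
mid-tier (assigned medium effort): low effort: 2 − 0 = 2; medium effort: 11 − 7 = 4; high effort: 15 − 14 = 1. mid-tier stays.
low-tier (assigned low effort): low effort: 2 − 0 = 2; medium effort: 11 − 10 = 1; high effort: 15 − 20 = -5. low-tier stays.
Every type prefers its assigned level; separation holds.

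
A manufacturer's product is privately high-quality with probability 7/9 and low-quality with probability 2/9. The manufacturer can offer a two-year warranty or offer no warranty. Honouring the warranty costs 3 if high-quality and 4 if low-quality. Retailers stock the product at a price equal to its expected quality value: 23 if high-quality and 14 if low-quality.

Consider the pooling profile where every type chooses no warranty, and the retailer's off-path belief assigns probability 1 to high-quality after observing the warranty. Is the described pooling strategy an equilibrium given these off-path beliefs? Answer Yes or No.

Yes

On path, the retailer holds the prior and pays 7/9·23 + 2/9·14 = 21. Off path (the warranty), believing high-quality, it pays 23.
high-quality: no warranty nets 21; the warranty nets 23 − 3 = 20. high-quality stays.
low-quality: no warranty nets 21; the warranty nets 23 − 4 = 19. low-quality stays.
No type deviates, so pooling is sustained.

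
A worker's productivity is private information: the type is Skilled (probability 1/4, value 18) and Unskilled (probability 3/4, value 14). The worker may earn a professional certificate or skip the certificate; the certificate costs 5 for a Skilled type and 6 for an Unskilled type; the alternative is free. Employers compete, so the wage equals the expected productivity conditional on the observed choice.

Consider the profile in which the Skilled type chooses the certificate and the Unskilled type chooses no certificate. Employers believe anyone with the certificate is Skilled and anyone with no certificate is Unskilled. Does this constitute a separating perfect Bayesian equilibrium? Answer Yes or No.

Under these beliefs, the certificate earns wage 18 and no certificate earns wage 14.
Skilled: the certificate nets 18 − 5 = 13; no certificate nets 14. Skilled would deviate to no certificate.
Unskilled: the certificate nets 18 − 6 = 12; no certificate nets 14. Unskilled prefers no certificate.
Skilled has a profitable deviation, so the profile is not an equilibrium.

No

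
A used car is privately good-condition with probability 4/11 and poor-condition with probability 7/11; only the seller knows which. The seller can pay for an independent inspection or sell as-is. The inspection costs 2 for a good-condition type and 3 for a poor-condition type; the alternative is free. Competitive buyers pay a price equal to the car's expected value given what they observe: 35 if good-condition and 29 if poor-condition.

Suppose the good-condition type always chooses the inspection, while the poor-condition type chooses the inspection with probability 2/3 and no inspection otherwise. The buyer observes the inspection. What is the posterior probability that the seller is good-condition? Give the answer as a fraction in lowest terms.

P(the inspection) = (4/11)·1 + (7/11)·(2/3) = 26/33.
By Bayes' rule, P(good-condition | the inspection) = (4/11) / (26/33) = 6/13.

6/13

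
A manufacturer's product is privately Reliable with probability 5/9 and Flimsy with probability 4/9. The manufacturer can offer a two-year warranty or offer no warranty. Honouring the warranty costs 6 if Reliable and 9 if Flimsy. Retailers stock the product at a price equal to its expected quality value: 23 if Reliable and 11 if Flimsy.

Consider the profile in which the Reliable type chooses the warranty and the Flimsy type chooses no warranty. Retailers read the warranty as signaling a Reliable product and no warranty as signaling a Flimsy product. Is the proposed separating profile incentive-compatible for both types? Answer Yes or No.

No

Under these beliefs, the warranty earns price 23 and no warranty earns price 11.
Reliable: the warranty nets 23 − 6 = 17; no warranty nets 11. Reliable prefers the warranty.
Flimsy: the warranty nets 23 − 9 = 14; no warranty nets 11. Flimsy would deviate to the warranty.
Flimsy has a profitable deviation, so the profile is not an equilibrium.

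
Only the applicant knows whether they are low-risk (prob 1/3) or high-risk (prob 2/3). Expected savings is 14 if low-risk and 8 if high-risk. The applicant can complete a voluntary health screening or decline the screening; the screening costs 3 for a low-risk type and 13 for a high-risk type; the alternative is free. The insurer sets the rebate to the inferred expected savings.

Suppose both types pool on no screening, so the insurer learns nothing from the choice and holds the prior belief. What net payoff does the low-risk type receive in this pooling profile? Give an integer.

10

Pooled rebate = 1/3·14 + 2/3·8 = 10.
low-risk pays no cost for no screening, so net payoff = 10.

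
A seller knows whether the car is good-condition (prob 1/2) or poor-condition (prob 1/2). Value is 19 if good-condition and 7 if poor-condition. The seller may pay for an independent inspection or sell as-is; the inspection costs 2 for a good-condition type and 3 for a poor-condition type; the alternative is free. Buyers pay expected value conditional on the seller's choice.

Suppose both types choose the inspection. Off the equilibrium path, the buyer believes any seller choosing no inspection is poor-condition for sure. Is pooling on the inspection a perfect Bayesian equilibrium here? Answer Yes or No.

On path, the buyer holds the prior and pays 1/2·19 + 1/2·7 = 13. Off path (no inspection), believing poor-condition, it pays 7.
good-condition: the inspection nets 13 − 2 = 11; no inspection nets 7. good-condition stays.
poor-condition: the inspection nets 13 − 3 = 10; no inspection nets 7. poor-condition stays.
No type deviates, so pooling is sustained.

Yes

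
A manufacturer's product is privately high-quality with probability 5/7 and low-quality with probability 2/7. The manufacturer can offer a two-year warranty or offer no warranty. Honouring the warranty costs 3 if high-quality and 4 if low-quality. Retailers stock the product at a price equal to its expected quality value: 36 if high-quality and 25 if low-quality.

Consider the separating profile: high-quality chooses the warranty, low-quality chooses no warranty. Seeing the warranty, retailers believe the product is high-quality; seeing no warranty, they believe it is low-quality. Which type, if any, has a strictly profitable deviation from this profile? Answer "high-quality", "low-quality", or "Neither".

The warranty pays 36; no warranty pays 25.
high-quality: assigned the warranty, nets 36 − 3 = 33; deviating to no warranty nets 25.
low-quality: assigned no warranty, nets 25; deviating to the warranty nets 36 − 4 = 32.
The low-quality type gains 7 by deviating.

low-quality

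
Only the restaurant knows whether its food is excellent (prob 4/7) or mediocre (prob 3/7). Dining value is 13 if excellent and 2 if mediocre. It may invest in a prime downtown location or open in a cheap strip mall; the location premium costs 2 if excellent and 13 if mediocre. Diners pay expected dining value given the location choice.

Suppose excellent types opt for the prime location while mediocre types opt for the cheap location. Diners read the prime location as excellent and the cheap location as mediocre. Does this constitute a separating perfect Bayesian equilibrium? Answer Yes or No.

Yes

Under these beliefs, the prime location earns price premium 13 and the cheap location earns price premium 2.
excellent: the prime location nets 13 − 2 = 11; the cheap location nets 2. excellent prefers the prime location.
mediocre: the prime location nets 13 − 13 = 0; the cheap location nets 2. mediocre prefers the cheap location.
Neither type deviates, so the separating profile is an equilibrium.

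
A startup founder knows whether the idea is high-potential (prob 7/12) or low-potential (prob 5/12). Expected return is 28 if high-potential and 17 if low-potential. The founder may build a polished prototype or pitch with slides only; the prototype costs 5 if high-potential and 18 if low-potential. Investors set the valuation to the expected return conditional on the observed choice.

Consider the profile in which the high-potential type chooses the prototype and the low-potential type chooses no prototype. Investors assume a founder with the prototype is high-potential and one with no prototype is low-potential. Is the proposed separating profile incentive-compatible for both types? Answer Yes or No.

Yes

Under these beliefs, the prototype earns valuation 28 and no prototype earns valuation 17.
high-potential: the prototype nets 28 − 5 = 23; no prototype nets 17. high-potential prefers the prototype.
low-potential: the prototype nets 28 − 18 = 10; no prototype nets 17. low-potential prefers no prototype.
Neither type deviates, so the separating profile is an equilibrium.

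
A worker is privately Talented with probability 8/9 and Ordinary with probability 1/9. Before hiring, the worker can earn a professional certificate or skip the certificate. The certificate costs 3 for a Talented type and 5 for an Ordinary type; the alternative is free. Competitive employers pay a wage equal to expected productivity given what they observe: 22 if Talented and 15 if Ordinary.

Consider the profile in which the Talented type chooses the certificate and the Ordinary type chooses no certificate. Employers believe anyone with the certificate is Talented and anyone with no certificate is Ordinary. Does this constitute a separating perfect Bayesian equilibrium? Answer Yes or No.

No

Under these beliefs, the certificate earns wage 22 and no certificate earns wage 15.
Talented: the certificate nets 22 − 3 = 19; no certificate nets 15. Talented prefers the certificate.
Ordinary: the certificate nets 22 − 5 = 17; no certificate nets 15. Ordinary would deviate to the certificate.
Ordinary has a profitable deviation, so the profile is not an equilibrium.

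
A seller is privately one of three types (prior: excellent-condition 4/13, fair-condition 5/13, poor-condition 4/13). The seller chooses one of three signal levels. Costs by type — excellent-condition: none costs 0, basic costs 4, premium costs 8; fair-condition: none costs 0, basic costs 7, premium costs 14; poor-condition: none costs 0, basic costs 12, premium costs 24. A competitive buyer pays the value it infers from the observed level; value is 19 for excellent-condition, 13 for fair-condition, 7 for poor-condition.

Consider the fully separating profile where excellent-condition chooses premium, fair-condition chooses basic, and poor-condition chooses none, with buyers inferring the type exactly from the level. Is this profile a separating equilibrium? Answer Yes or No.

Separating prices: premium → 19, basic → 13, none → 7.
excellent-condition (assigned premium): none: 7 − 0 = 7; basic: 13 − 4 = 9; premium: 19 − 8 = 11. excellent-condition stays.
fair-condition (assigned basic): none: 7 − 0 = 7; basic: 13 − 7 = 6; premium: 19 − 14 = 5. fair-condition prefers none.
poor-condition (assigned none): none: 7 − 0 = 7; basic: 13 − 12 = 1; premium: 19 − 24 = -5. poor-condition stays.
At least one type deviates; the separating profile fails.

No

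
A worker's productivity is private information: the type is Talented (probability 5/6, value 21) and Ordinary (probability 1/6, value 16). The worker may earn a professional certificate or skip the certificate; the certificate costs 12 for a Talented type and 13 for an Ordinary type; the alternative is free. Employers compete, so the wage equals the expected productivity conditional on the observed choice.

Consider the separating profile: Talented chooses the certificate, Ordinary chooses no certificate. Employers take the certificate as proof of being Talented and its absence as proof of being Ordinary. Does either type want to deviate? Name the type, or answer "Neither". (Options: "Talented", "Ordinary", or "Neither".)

Talented

The certificate pays 21; no certificate pays 16.
Talented: assigned the certificate, nets 21 − 12 = 9; deviating to no certificate nets 16.
Ordinary: assigned no certificate, nets 16; deviating to the certificate nets 21 − 13 = 8.
The Talented type gains 7 by deviating.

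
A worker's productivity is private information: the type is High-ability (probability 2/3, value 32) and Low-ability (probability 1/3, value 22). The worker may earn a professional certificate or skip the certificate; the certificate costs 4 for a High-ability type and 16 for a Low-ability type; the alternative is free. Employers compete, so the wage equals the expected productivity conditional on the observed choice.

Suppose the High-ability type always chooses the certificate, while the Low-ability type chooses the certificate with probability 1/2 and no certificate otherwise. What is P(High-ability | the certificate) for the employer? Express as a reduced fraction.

4/5

P(the certificate) = (2/3)·1 + (1/3)·(1/2) = 5/6.
By Bayes' rule, P(High-ability | the certificate) = (2/3) / (5/6) = 4/5.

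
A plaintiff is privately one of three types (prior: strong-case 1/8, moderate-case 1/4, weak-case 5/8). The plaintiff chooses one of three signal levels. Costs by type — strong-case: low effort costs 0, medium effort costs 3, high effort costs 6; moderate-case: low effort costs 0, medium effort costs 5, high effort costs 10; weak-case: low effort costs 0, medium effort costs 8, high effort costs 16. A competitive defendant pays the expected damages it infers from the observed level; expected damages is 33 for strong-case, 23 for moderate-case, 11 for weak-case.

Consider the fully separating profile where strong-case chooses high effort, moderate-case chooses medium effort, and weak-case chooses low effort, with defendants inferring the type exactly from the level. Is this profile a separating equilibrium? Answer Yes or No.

No

Separating settlements: high effort → 33, medium effort → 23, low effort → 11.
strong-case (assigned high effort): low effort: 11 − 0 = 11; medium effort: 23 − 3 = 20; high effort: 33 − 6 = 27. strong-case stays.
moderate-case (assigned medium effort): low effort: 11 − 0 = 11; medium effort: 23 − 5 = 18; high effort: 33 − 10 = 23. moderate-case prefers high effort.
weak-case (assigned low effort): low effort: 11 − 0 = 11; medium effort: 23 − 8 = 15; high effort: 33 − 16 = 17. weak-case prefers high effort.
At least one type deviates; the separating profile fails.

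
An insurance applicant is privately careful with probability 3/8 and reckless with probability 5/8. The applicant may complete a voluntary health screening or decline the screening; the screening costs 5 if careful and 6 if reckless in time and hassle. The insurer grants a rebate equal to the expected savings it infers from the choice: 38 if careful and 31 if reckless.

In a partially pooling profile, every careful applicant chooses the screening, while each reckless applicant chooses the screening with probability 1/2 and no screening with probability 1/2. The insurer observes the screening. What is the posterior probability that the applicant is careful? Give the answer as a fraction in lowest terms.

6/11

P(the screening) = (3/8)·1 + (5/8)·(1/2) = 11/16.
By Bayes' rule, P(careful | the screening) = (3/8) / (11/16) = 6/11.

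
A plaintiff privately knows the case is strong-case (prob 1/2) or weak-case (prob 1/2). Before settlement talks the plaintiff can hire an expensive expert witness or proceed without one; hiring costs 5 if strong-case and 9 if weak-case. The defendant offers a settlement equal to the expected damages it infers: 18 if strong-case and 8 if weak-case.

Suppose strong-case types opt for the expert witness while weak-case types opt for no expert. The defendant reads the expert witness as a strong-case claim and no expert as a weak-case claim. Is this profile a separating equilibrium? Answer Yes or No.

Under these beliefs, the expert witness earns settlement 18 and no expert earns settlement 8.
strong-case: the expert witness nets 18 − 5 = 13; no expert nets 8. strong-case prefers the expert witness.
weak-case: the expert witness nets 18 − 9 = 9; no expert nets 8. weak-case would deviate to the expert witness.
weak-case has a profitable deviation, so the profile is not an equilibrium.

No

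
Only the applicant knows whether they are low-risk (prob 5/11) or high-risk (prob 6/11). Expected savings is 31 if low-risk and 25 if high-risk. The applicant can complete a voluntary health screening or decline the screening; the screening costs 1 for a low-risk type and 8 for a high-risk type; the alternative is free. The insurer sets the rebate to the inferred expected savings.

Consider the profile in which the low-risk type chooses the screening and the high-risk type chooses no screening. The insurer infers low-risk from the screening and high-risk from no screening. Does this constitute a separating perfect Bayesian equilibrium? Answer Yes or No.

Under these beliefs, the screening earns rebate 31 and no screening earns rebate 25.
low-risk: the screening nets 31 − 1 = 30; no screening nets 25. low-risk prefers the screening.
high-risk: the screening nets 31 − 8 = 23; no screening nets 25. high-risk prefers no screening.
Neither type deviates, so the separating profile is an equilibrium.

Yes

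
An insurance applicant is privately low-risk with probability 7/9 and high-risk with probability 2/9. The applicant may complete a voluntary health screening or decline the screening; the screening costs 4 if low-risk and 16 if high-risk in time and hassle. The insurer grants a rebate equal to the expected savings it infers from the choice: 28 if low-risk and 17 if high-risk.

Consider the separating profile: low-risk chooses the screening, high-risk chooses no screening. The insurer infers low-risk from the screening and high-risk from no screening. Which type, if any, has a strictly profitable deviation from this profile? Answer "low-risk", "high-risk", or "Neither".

The screening pays 28; no screening pays 17.
low-risk: assigned the screening, nets 28 − 4 = 24; deviating to no screening nets 17.
high-risk: assigned no screening, nets 17; deviating to the screening nets 28 − 16 = 12.
Both types strictly prefer their assigned action; no profitable deviation.

Neither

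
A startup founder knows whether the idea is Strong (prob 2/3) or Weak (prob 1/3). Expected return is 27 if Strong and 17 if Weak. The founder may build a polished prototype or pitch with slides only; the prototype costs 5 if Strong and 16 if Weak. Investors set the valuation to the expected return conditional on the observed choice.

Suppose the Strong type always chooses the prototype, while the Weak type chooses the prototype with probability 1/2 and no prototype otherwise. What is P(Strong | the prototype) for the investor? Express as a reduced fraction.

4/5

P(the prototype) = (2/3)·1 + (1/3)·(1/2) = 5/6.
By Bayes' rule, P(Strong | the prototype) = (2/3) / (5/6) = 4/5.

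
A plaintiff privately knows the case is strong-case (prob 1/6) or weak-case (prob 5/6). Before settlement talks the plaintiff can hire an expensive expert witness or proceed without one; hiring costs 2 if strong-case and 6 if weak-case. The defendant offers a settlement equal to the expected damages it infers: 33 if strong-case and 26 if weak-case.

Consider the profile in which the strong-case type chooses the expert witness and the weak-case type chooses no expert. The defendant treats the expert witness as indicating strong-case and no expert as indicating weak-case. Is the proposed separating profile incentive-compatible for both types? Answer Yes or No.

Under these beliefs, the expert witness earns settlement 33 and no expert earns settlement 26.
strong-case: the expert witness nets 33 − 2 = 31; no expert nets 26. strong-case prefers the expert witness.
weak-case: the expert witness nets 33 − 6 = 27; no expert nets 26. weak-case would deviate to the expert witness.
weak-case has a profitable deviation, so the profile is not an equilibrium.

No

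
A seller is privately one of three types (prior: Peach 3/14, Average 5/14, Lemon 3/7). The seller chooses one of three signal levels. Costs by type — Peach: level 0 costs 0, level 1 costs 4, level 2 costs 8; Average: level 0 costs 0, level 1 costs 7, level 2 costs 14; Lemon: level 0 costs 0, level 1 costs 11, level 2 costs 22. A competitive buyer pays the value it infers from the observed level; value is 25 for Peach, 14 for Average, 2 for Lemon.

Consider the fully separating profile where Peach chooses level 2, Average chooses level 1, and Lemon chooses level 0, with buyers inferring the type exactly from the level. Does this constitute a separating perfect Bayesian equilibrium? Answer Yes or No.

No

Separating prices: level 2 → 25, level 1 → 14, level 0 → 2.
Peach (assigned level 2): level 0: 2 − 0 = 2; level 1: 14 − 4 = 10; level 2: 25 − 8 = 17. Peach stays.
Average (assigned level 1): level 0: 2 − 0 = 2; level 1: 14 − 7 = 7; level 2: 25 − 14 = 11. Average prefers level 2.
Lemon (assigned level 0): level 0: 2 − 0 = 2; level 1: 14 − 11 = 3; level 2: 25 − 22 = 3. Lemon prefers level 1.
At least one type deviates; the separating profile fails.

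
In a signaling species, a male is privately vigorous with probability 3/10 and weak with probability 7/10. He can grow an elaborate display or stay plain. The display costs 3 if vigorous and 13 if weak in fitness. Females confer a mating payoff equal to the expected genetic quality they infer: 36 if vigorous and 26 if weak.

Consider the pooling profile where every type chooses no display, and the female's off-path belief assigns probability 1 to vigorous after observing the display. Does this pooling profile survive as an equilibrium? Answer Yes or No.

On path, the female holds the prior and pays 3/10·36 + 7/10·26 = 29. Off path (the display), believing vigorous, it pays 36.
vigorous: no display nets 29; the display nets 36 − 3 = 33. vigorous would deviate.
weak: no display nets 29; the display nets 36 − 13 = 23. weak stays.
A type deviates, so pooling fails.

No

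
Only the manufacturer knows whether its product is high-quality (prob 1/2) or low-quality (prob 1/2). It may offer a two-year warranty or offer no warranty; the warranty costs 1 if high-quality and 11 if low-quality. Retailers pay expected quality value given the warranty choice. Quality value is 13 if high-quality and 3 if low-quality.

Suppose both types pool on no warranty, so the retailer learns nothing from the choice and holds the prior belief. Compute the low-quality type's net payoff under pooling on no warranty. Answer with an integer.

8

Pooled price = 1/2·13 + 1/2·3 = 8.
low-quality pays no cost for no warranty, so net payoff = 8.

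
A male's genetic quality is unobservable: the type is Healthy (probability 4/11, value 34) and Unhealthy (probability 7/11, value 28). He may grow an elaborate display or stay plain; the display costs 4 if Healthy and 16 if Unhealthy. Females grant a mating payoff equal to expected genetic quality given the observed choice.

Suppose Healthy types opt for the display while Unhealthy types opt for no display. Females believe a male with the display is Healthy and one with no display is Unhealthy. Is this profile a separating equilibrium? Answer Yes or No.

Under these beliefs, the display earns mating payoff 34 and no display earns mating payoff 28.
Healthy: the display nets 34 − 4 = 30; no display nets 28. Healthy prefers the display.
Unhealthy: the display nets 34 − 16 = 18; no display nets 28. Unhealthy prefers no display.
Neither type deviates, so the separating profile is an equilibrium.

Yes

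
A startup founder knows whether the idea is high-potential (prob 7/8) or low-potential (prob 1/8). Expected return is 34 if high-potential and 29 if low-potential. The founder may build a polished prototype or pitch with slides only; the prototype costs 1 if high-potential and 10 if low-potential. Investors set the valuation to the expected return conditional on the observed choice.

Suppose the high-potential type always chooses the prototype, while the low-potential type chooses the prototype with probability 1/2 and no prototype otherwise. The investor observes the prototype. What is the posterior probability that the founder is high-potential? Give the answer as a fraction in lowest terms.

P(the prototype) = (7/8)·1 + (1/8)·(1/2) = 15/16.
By Bayes' rule, P(high-potential | the prototype) = (7/8) / (15/16) = 14/15.

14/15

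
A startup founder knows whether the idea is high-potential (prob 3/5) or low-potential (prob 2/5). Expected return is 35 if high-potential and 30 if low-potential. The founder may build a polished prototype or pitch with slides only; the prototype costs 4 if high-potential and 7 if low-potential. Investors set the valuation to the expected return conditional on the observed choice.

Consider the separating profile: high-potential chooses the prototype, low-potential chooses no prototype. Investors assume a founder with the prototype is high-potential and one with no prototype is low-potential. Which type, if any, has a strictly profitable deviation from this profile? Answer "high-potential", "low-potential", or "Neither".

The prototype pays 35; no prototype pays 30.
high-potential: assigned the prototype, nets 35 − 4 = 31; deviating to no prototype nets 30.
low-potential: assigned no prototype, nets 30; deviating to the prototype nets 35 − 7 = 28.
Both types strictly prefer their assigned action; no profitable deviation.

Neither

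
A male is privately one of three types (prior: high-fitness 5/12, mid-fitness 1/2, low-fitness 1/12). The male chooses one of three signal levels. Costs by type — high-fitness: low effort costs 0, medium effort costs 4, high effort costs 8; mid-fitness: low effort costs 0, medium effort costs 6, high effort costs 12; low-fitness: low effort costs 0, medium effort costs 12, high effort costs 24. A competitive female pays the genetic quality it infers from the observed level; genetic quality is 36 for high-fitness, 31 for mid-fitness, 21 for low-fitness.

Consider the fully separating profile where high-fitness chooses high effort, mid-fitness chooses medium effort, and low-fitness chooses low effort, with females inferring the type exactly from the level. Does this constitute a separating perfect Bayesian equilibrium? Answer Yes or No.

Separating mating payoffs: high effort → 36, medium effort → 31, low effort → 21.
high-fitness (assigned high effort): low effort: 21 − 0 = 21; medium effort: 31 − 4 = 27; high effort: 36 − 8 = 28. high-fitness stays.
mid-fitness (assigned medium effort): low effort: 21 − 0 = 21; medium effort: 31 − 6 = 25; high effort: 36 − 12 = 24. mid-fitness stays.
low-fitness (assigned low effort): low effort: 21 − 0 = 21; medium effort: 31 − 12 = 19; high effort: 36 − 24 = 12. low-fitness stays.
Every type prefers its assigned level; separation holds.

Yes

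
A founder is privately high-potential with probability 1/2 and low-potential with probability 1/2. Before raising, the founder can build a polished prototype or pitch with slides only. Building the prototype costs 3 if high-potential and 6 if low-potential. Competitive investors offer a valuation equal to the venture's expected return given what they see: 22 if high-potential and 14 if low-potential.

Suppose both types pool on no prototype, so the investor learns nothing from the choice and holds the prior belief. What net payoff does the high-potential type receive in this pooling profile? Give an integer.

Pooled valuation = 1/2·22 + 1/2·14 = 18.
high-potential pays no cost for no prototype, so net payoff = 18.

18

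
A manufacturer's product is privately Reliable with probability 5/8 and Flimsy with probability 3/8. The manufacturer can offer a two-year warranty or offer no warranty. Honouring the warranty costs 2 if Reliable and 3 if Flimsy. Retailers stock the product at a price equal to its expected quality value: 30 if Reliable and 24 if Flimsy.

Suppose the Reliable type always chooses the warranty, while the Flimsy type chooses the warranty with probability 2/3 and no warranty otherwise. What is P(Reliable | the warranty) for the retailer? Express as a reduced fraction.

5/7

P(the warranty) = (5/8)·1 + (3/8)·(2/3) = 7/8.
By Bayes' rule, P(Reliable | the warranty) = (5/8) / (7/8) = 5/7.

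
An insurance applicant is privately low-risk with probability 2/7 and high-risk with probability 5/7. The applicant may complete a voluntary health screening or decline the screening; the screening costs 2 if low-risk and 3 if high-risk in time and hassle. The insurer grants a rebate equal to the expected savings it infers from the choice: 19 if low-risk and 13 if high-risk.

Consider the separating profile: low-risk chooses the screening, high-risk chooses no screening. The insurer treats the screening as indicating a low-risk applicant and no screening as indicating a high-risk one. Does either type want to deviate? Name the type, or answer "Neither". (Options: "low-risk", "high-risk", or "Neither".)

The screening pays 19; no screening pays 13.
low-risk: assigned the screening, nets 19 − 2 = 17; deviating to no screening nets 13.
high-risk: assigned no screening, nets 13; deviating to the screening nets 19 − 3 = 16.
The high-risk type gains 3 by deviating.

high-risk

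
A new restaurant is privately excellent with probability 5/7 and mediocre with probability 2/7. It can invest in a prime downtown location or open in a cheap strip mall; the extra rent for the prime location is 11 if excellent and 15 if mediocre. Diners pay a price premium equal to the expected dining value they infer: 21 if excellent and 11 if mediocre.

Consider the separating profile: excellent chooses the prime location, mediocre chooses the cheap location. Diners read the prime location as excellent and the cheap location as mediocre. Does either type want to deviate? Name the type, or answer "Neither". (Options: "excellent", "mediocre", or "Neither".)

The prime location pays 21; the cheap location pays 11.
excellent: assigned the prime location, nets 21 − 11 = 10; deviating to the cheap location nets 11.
mediocre: assigned the cheap location, nets 11; deviating to the prime location nets 21 − 15 = 6.
The excellent type gains 1 by deviating.

excellent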